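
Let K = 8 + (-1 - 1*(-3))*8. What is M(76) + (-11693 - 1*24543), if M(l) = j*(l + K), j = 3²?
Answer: -35336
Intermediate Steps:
j = 9
K = 24 (K = 8 + (-1 + 3)*8 = 8 + 2*8 = 8 + 16 = 24)
M(l) = 216 + 9*l (M(l) = 9*(l + 24) = 9*(24 + l) = 216 + 9*l)
M(76) + (-11693 - 1*24543) = (216 + 9*76) + (-11693 - 1*24543) = (216 + 684) + (-11693 - 24543) = 900 - 36236 = -35336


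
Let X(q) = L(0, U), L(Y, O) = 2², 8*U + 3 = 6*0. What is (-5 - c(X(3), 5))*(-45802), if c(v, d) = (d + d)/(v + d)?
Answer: 2519110/9 ≈ 2.7990e+5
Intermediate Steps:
U = -3/8 (U = -3/8 + (6*0)/8 = -3/8 + (⅛)*0 = -3/8 + 0 = -3/8 ≈ -0.37500)
L(Y, O) = 4
X(q) = 4
c(v, d) = 2*d/(d + v) (c(v, d) = (2*d)/(d + v) = 2*d/(d + v))
(-5 - c(X(3), 5))*(-45802) = (-5 - 2*5/(5 + 4))*(-45802) = (-5 - 2*5/9)*(-45802) = (-5 - 1*10/9)*(-45802) = (-5 - 10/9)*(-45802) = -55/9*(-45802) = 2519110/9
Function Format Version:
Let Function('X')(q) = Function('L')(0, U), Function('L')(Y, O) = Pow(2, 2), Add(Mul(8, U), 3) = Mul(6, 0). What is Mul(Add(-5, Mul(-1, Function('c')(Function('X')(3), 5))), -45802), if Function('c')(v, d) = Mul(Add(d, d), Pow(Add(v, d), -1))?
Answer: Rational(2519110, 9) ≈ 2.7990e+5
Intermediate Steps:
U = Rational(-3, 8) (U = Add(Rational(-3, 8), Mul(Rational(1, 8), Mul(6, 0))) = Add(Rational(-3, 8), Mul(Rational(1, 8), 0)) = Add(Rational(-3, 8), 0) = Rational(-3, 8) ≈ -0.37500)
Function('L')(Y, O) = 4
Function('X')(q) = 4
Function('c')(v, d) = Mul(2, d, Pow(Add(d, v), -1)) (Function('c')(v, d) = Mul(Mul(2, d), Pow(Add(d, v), -1)) = Mul(2, d, Pow(Add(d, v), -1)))
Mul(Add(-5, Mul(-1, Function('c')(Function('X')(3), 5))), -45802) = Mul(Add(-5, Mul(-1, Mul(2, 5, Pow(Add(5, 4), -1)))), -45802) = Mul(Add(-5, Mul(-1, Mul(2, 5, Pow(9, -1)))), -45802) = Mul(Add(-5, Mul(-1, Mul(2, 5, Rational(1, 9)))), -45802) = Mul(Add(-5, Mul(-1, Rational(10, 9))), -45802) = Mul(Add(-5, Rational(-10, 9)), -45802) = Mul(Rational(-55, 9), -45802) = Rational(2519110, 9)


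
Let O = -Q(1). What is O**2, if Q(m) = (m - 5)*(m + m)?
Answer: 64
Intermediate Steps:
Q(m) = 2*m*(-5 + m) (Q(m) = (-5 + m)*(2*m) = 2*m*(-5 + m))
O = 8 (O = -2*(-5 + 1) = -2*(-4) = -1*(-8) = 8)
O**2 = 8**2 = 64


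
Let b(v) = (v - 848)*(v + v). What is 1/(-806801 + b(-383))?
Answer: 1/136145 ≈ 7.3451e-6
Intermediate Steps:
b(v) = 2*v*(-848 + v) (b(v) = (-848 + v)*(2*v) = 2*v*(-848 + v))
1/(-806801 + b(-383)) = 1/(-806801 + 2*(-383)*(-848 - 383)) = 1/(-806801 + 2*(-383)*(-1231)) = 1/(-806801 + 942946) = 1/136145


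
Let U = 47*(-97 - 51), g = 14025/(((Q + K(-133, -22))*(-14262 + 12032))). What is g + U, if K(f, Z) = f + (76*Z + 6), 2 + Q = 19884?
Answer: -56100268013/8065018 ≈ -6956.0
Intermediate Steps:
Q = 19882 (Q = -2 + 19884 = 19882)
K(f, Z) = 6 + f + 76*Z (K(f, Z) = f + (6 + 76*Z) = 6 + f + 76*Z)
g = -2805/8065018 (g = 14025/(((19882 + (6 - 133 + 76*(-22)))*(-14262 + 12032))) = 14025/(((19882 + (6 - 133 - 1672))*(-2230))) = 14025/(((19882 - 1799)*(-2230))) = 14025/((18083*(-2230))) = 14025/(-40325090) = 14025*(-1/40325090) = -2805/8065018 ≈ -0.00034780)
U = -6956 (U = 47*(-148) = -6956)
g + U = -2805/8065018 - 6956 = -56100268013/8065018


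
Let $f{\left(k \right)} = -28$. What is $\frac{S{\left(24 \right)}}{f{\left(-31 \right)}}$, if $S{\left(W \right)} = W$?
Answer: $- \frac{6}{7} \approx -0.85714$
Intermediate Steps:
$\frac{S{\left(24 \right)}}{f{\left(-31 \right)}} = \frac{24}{-28} = 24 \left(- \frac{1}{28}\right) = - \frac{6}{7}$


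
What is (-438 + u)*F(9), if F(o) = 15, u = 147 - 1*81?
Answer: -5580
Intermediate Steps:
u = 66 (u = 147 - 81 = 66)
(-438 + u)*F(9) = (-438 + 66)*15 = -372*15 = -5580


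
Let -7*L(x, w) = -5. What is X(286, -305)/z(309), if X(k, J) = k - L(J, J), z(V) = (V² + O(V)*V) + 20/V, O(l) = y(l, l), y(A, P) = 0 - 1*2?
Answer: 617073/205188809 ≈ 0.0030073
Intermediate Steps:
y(A, P) = -2 (y(A, P) = 0 - 2 = -2)
O(l) = -2
L(x, w) = 5/7 (L(x, w) = -⅐*(-5) = 5/7)
z(V) = V² - 2*V + 20/V (z(V) = (V² - 2*V) + 20/V = V² - 2*V + 20/V)
X(k, J) = -5/7 + k (X(k, J) = k - 1*5/7 = k - 5/7 = -5/7 + k)
X(286, -305)/z(309) = (-5/7 + 286)/(((20 + 309²*(-2 + 309))/309)) = 1997/(7*(((20 + 95481*307)/309))) = 1997/(7*(((20 + 29312667)/309))) = 1997/(7*(((1/309)*29312687))) = 1997/(7*(29312687/309)) = (1997/7)*(309/29312687) = 617073/205188809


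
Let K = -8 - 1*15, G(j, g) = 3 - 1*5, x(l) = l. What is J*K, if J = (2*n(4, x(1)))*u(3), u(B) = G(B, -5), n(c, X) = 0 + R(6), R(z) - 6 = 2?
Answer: 736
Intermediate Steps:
R(z) = 8 (R(z) = 6 + 2 = 8)
n(c, X) = 8 (n(c, X) = 0 + 8 = 8)
G(j, g) = -2 (G(j, g) = 3 - 5 = -2)
u(B) = -2
K = -23 (K = -8 - 15 = -23)
J = -32 (J = (2*8)*(-2) = 16*(-2) = -32)
J*K = -32*(-23) = 736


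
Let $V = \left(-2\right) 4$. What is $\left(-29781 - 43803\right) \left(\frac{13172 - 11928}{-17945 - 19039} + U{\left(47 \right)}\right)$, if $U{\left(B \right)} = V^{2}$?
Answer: $- \frac{7253334312}{1541} \approx -4.7069 \cdot 10^{6}$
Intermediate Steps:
$V = -8$
$U{\left(B \right)} = 64$ ($U{\left(B \right)} = \left(-8\right)^{2} = 64$)
$\left(-29781 - 43803\right) \left(\frac{13172 - 11928}{-17945 - 19039} + U{\left(47 \right)}\right) = \left(-29781 - 43803\right) \left(\frac{13172 - 11928}{-17945 - 19039} + 64\right) = - 73584 \left(\frac{1244}{-36984} + 64\right) = - 73584 \left(1244 \left(- \frac{1}{36984}\right) + 64\right) = - 73584 \left(- \frac{311}{9246} + 64\right) = \left(-73584\right) \frac{591433}{9246} = - \frac{7253334312}{1541}$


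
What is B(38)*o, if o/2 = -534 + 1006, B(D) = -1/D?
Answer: -472/19 ≈ -24.842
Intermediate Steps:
o = 944 (o = 2*(-534 + 1006) = 2*472 = 944)
B(38)*o = -1/38*944 = -472/19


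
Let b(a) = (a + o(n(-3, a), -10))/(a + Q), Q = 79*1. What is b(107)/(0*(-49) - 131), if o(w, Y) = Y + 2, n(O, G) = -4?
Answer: -33/8122 ≈ -0.0040630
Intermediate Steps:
o(w, Y) = 2 + Y
Q = 79
b(a) = (-8 + a)/(79 + a) (b(a) = (a + (2 - 10))/(a + 79) = (a - 8)/(79 + a) = (-8 + a)/(79 + a))
b(107)/(0*(-49) - 131) = ((-8 + 107)/(79 + 107))/(0*(-49) - 131) = (99/186)/(0 - 131) = ((1/186)*99)/(-131) = (33/62)*(-1/131) = -33/8122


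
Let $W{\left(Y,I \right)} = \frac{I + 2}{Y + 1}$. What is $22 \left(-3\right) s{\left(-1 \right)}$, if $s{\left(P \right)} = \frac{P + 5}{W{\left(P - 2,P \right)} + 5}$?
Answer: $- \frac{176}{3} \approx -58.667$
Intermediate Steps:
$W{\left(Y,I \right)} = \frac{2 + I}{1 + Y}$
$s{\left(P \right)} = \frac{5 + P}{5 + \frac{2 + P}{-1 + P}}$ ($s{\left(P \right)} = \frac{P + 5}{\frac{2 + P}{1 + \left(P - 2\right)} + 5} = \frac{5 + P}{\frac{2 + P}{1 + \left(P - 2\right)} + 5} = \frac{5 + P}{\frac{2 + P}{1 + \left(-2 + P\right)} + 5} = \frac{5 + P}{\frac{2 + P}{-1 + P} + 5} = \frac{5 + P}{5 + \frac{2 + P}{-1 + P}}$)
$22 \left(-3\right) s{\left(-1 \right)} = 22 \left(-3\right) \frac{\left(-1 - 1\right) \left(5 - 1\right)}{3 \left(-1 + 2 \left(-1\right)\right)} = - 66 \cdot \frac{1}{3} \frac{1}{-1 - 2} \left(-2\right) 4 = - 66 \cdot \frac{1}{3} \frac{1}{-3} \left(-2\right) 4 = - 66 \cdot \frac{1}{3} \left(- \frac{1}{3}\right) \left(-2\right) 4 = \left(-66\right) \frac{8}{9} = - \frac{176}{3}$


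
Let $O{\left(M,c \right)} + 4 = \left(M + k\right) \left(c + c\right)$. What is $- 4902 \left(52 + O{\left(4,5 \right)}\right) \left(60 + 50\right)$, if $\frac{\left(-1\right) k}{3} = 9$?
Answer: $98138040$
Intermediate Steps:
$k = -27$ ($k = \left(-3\right) 9 = -27$)
$O{\left(M,c \right)} = -4 + 2 c \left(-27 + M\right)$ ($O{\left(M,c \right)} = -4 + \left(M - 27\right) \left(c + c\right) = -4 + \left(-27 + M\right) 2 c = -4 + 2 c \left(-27 + M\right)$)
$- 4902 \left(52 + O{\left(4,5 \right)}\right) \left(60 + 50\right) = - 4902 \left(52 - \left(274 - 40\right)\right) \left(60 + 50\right) = - 4902 \left(52 - 234\right) 110 = - 4902 \left(\left(-182\right) 110\right) = \left(-4902\right) \left(-20020\right) = 98138040$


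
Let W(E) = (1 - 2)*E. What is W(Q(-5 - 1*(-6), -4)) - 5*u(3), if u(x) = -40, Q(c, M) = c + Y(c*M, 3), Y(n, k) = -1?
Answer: 200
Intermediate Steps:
Q(c, M) = -1 + c (Q(c, M) = c - 1 = -1 + c)
W(E) = -E
W(Q(-5 - 1*(-6), -4)) - 5*u(3) = -(-1 + (-5 - 1*(-6))) - 5*(-40) = -(-1 + (-5 + 6)) - 1*(-200) = -(-1 + 1) + 200 = -1*0 + 200 = 0 + 200 = 200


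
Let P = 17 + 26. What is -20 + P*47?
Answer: 2001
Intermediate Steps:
P = 43
-20 + P*47 = -20 + 43*47 = -20 + 2021 = 2001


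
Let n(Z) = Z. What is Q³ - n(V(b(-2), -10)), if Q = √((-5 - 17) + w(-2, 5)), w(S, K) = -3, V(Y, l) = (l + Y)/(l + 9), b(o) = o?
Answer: -12 - 125*I ≈ -12.0 - 125.0*I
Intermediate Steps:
V(Y, l) = (Y + l)/(9 + l)
Q = 5*I (Q = √((-5 - 17) - 3) = √(-22 - 3) = √(-25) = 5*I ≈ 5.0*I)
Q³ - n(V(b(-2), -10)) = (5*I)³ - (-2 - 10)/(9 - 10) = -125*I - (-12)/(-1) = -125*I - (-1)*(-12) = -125*I - 1*12 = -125*I - 12 = -12 - 125*I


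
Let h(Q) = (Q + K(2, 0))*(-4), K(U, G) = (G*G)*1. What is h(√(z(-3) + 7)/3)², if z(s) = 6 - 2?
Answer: 176/9 ≈ 19.556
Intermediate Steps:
z(s) = 4
K(U, G) = G² (K(U, G) = G²*1 = G²)
h(Q) = -4*Q (h(Q) = (Q + 0²)*(-4) = (Q + 0)*(-4) = Q*(-4) = -4*Q)
h(√(z(-3) + 7)/3)² = (-4*√(4 + 7)/3)² = (-4*√11/3)² = 176/9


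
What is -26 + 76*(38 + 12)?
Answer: 3774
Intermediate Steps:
-26 + 76*(38 + 12) = -26 + 76*50 = -26 + 3800 = 3774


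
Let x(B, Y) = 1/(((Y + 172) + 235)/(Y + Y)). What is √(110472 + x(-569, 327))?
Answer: 3*√1653275913/367 ≈ 332.37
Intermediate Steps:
x(B, Y) = 2*Y/(407 + Y) (x(B, Y) = 1/(((172 + Y) + 235)/((2*Y))) = 1/((407 + Y)*(1/(2*Y))) = 1/((407 + Y)/(2*Y)) = 2*Y/(407 + Y))
√(110472 + x(-569, 327)) = √(110472 + 2*327/(407 + 327)) = √(110472 + 2*327/734) = √(110472 + 2*327*(1/734)) = √(110472 + 327/367) = √(40543551/367) = 3*√1653275913/367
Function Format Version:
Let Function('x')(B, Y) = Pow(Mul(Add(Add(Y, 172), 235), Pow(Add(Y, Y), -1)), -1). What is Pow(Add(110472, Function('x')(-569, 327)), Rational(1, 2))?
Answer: Mul(Rational(3, 367), Pow(1653275913, Rational(1, 2))) ≈ 332.37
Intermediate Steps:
Function('x')(B, Y) = Mul(2, Y, Pow(Add(407, Y), -1)) (Function('x')(B, Y) = Pow(Mul(Add(Add(172, Y), 235), Pow(Mul(2, Y), -1)), -1) = Pow(Mul(Add(407, Y), Mul(Rational(1, 2), Pow(Y, -1))), -1) = Pow(Mul(Rational(1, 2), Pow(Y, -1), Add(407, Y)), -1) = Mul(2, Y, Pow(Add(407, Y), -1)))
Pow(Add(110472, Function('x')(-569, 327)), Rational(1, 2)) = Pow(Add(110472, Mul(2, 327, Pow(Add(407, 327), -1))), Rational(1, 2)) = Pow(Add(110472, Mul(2, 327, Pow(734, -1))), Rational(1, 2)) = Pow(Add(110472, Mul(2, 327, Rational(1, 734))), Rational(1, 2)) = Pow(Add(110472, Rational(327, 367)), Rational(1, 2)) = Pow(Rational(40543551, 367), Rational(1, 2)) = Mul(Rational(3, 367), Pow(1653275913, Rational(1, 2)))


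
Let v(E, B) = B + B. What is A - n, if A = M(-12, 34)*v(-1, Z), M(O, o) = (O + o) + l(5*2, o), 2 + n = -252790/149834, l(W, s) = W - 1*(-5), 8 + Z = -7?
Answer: -82881641/74917 ≈ -1106.3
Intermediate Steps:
Z = -15 (Z = -8 - 7 = -15)
v(E, B) = 2*B
l(W, s) = 5 + W (l(W, s) = W + 5 = 5 + W)
n = -276229/74917 (n = -2 - 252790/149834 = -2 - 252790*1/149834 = -2 - 126395/74917 = -276229/74917 ≈ -3.6871)
M(O, o) = 15 + O + o (M(O, o) = (O + o) + (5 + 5*2) = (O + o) + (5 + 10) = (O + o) + 15 = 15 + O + o)
A = -1110 (A = (15 - 12 + 34)*(2*(-15)) = 37*(-30) = -1110)
A - n = -1110 - 1*(-276229/74917) = -1110 + 276229/74917 = -82881641/74917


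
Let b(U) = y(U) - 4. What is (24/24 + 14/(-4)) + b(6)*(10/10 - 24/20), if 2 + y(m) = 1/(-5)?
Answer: -63/50 ≈ -1.2600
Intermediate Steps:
y(m) = -11/5 (y(m) = -2 + 1/(-5) = -2 - 1/5 = -11/5)
b(U) = -31/5 (b(U) = -11/5 - 4 = -31/5)
(24/24 + 14/(-4)) + b(6)*(10/10 - 24/20) = (24/24 + 14/(-4)) - 31*(10/10 - 24/20)/5 = (24*(1/24) + 14*(-1/4)) - 31*(10*(1/10) - 24*1/20)/5 = (1 - 7/2) - 31*(1 - 6/5)/5 = -5/2 - 31/5*(-1/5) = -5/2 + 31/25 = -63/50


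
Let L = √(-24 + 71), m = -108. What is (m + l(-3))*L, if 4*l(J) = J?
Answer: -435*√47/4 ≈ -745.55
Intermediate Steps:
l(J) = J/4
L = √47 ≈ 6.8557
(m + l(-3))*L = (-108 + (¼)*(-3))*√47 = (-108 - ¾)*√47 = -435*√47/4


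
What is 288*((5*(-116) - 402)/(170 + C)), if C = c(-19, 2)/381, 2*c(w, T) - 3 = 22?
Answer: -215505792/129565 ≈ -1663.3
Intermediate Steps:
c(w, T) = 25/2 (c(w, T) = 3/2 + (½)*22 = 3/2 + 11 = 25/2)
C = 25/762 (C = (25/2)/381 = (25/2)*(1/381) = 25/762 ≈ 0.032808)
288*((5*(-116) - 402)/(170 + C)) = 288*((5*(-116) - 402)/(170 + 25/762)) = 288*((-580 - 402)/(129565/762)) = 288*(-982*762/129565) = 288*(-748284/129565) = -215505792/129565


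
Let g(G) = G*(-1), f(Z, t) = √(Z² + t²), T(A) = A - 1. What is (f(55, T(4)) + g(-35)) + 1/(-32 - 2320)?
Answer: 82319/2352 + √3034 ≈ 90.081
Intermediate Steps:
T(A) = -1 + A
g(G) = -G
(f(55, T(4)) + g(-35)) + 1/(-32 - 2320) = (√(55² + (-1 + 4)²) - 1*(-35)) + 1/(-32 - 2320) = (√(3025 + 3²) + 35) + 1/(-2352) = (√(3025 + 9) + 35) - 1/2352 = (√3034 + 35) - 1/2352 = (35 + √3034) - 1/2352 = 82319/2352 + √3034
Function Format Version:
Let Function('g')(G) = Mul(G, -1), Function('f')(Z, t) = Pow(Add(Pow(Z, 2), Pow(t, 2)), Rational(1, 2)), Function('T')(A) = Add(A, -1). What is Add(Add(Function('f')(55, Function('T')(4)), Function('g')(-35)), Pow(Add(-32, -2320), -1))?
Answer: Add(Rational(82319, 2352), Pow(3034, Rational(1, 2))) ≈ 90.081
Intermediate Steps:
Function('T')(A) = Add(-1, A)
Function('g')(G) = Mul(-1, G)
Add(Add(Function('f')(55, Function('T')(4)), Function('g')(-35)), Pow(Add(-32, -2320), -1)) = Add(Add(Pow(Add(Pow(55, 2), Pow(Add(-1, 4), 2)), Rational(1, 2)), Mul(-1, -35)), Pow(Add(-32, -2320), -1)) = Add(Add(Pow(Add(3025, Pow(3, 2)), Rational(1, 2)), 35), Pow(-2352, -1)) = Add(Add(Pow(Add(3025, 9), Rational(1, 2)), 35), Rational(-1, 2352)) = Add(Add(Pow(3034, Rational(1, 2)), 35), Rational(-1, 2352)) = Add(Add(35, Pow(3034, Rational(1, 2))), Rational(-1, 2352)) = Add(Rational(82319, 2352), Pow(3034, Rational(1, 2)))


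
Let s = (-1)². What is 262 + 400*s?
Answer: 662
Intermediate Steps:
s = 1
262 + 400*s = 262 + 400*1 = 262 + 400 = 662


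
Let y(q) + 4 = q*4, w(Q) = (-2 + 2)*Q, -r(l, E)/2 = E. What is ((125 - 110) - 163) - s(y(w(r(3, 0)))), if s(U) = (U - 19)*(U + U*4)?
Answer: -608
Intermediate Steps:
r(l, E) = -2*E
w(Q) = 0 (w(Q) = 0*Q = 0)
y(q) = -4 + 4*q (y(q) = -4 + q*4 = -4 + 4*q)
s(U) = 5*U*(-19 + U) (s(U) = (-19 + U)*(U + 4*U) = (-19 + U)*(5*U) = 5*U*(-19 + U))
((125 - 110) - 163) - s(y(w(r(3, 0)))) = ((125 - 110) - 163) - 5*(-4 + 4*0)*(-19 + (-4 + 4*0)) = (15 - 163) - 5*(-4 + 0)*(-19 + (-4 + 0)) = -148 - 5*(-4)*(-19 - 4) = -148 - 5*(-4)*(-23) = -148 - 1*460 = -148 - 460 = -608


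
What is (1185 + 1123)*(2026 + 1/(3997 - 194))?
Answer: 17782860732/3803 ≈ 4.6760e+6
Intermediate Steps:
(1185 + 1123)*(2026 + 1/(3997 - 194)) = 2308*(2026 + 1/3803) = 2308*(7704879/3803) = 17782860732/3803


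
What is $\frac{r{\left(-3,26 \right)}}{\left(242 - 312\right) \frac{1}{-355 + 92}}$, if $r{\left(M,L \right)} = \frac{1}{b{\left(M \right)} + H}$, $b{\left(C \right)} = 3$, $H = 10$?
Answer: $\frac{263}{910} \approx 0.28901$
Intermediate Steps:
$r{\left(M,L \right)} = \frac{1}{13}$ ($r{\left(M,L \right)} = \frac{1}{3 + 10} = \frac{1}{13}$)
$\frac{r{\left(-3,26 \right)}}{\left(242 - 312\right) \frac{1}{-355 + 92}} = \frac{1}{13 \frac{242 - 312}{-355 + 92}} = \frac{1}{13 \left(- \frac{70}{-263}\right)} = \frac{1}{13 \left(\left(-70\right) \left(- \frac{1}{263}\right)\right)} = \frac{1}{13 \cdot \frac{70}{263}} = \frac{1}{13} \cdot \frac{263}{70} = \frac{263}{910}$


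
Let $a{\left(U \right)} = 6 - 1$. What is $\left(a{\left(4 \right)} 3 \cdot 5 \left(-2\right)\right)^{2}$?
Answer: $22500$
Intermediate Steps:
$a{\left(U \right)} = 5$ ($a{\left(U \right)} = 6 - 1 = 5$)
$\left(a{\left(4 \right)} 3 \cdot 5 \left(-2\right)\right)^{2} = \left(5 \cdot 3 \cdot 5 \left(-2\right)\right)^{2} = \left(5 \cdot 15 \left(-2\right)\right)^{2} = \left(75 \left(-2\right)\right)^{2} = \left(-150\right)^{2} = 22500$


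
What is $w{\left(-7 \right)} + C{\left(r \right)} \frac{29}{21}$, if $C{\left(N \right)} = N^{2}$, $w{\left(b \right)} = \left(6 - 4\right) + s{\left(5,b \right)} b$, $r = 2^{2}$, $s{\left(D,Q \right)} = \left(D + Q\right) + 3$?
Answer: $\frac{359}{21} \approx 17.095$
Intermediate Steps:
$s{\left(D,Q \right)} = 3 + D + Q$
$r = 4$
$w{\left(b \right)} = 2 + b \left(8 + b\right)$ ($w{\left(b \right)} = \left(6 - 4\right) + \left(3 + 5 + b\right) b = \left(6 - 4\right) + \left(8 + b\right) b = 2 + b \left(8 + b\right)$)
$w{\left(-7 \right)} + C{\left(r \right)} \frac{29}{21} = \left(2 - 7 \left(8 - 7\right)\right) + 4^{2} \cdot \frac{29}{21} = \left(2 - 7\right) + 16 \cdot 29 \cdot \frac{1}{21} = \left(2 - 7\right) + 16 \cdot \frac{29}{21} = -5 + \frac{464}{21} = \frac{359}{21}$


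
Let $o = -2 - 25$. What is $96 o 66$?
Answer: $-171072$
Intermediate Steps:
$o = -27$
$96 o 66 = 96 \left(-27\right) 66 = \left(-2592\right) 66 = -171072$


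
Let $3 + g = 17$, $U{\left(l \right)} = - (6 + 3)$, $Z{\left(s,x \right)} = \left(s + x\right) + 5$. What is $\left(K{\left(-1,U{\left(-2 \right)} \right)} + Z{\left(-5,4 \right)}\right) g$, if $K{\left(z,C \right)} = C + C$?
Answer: $-196$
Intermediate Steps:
$Z{\left(s,x \right)} = 5 + s + x$
$U{\left(l \right)} = -9$ ($U{\left(l \right)} = \left(-1\right) 9 = -9$)
$K{\left(z,C \right)} = 2 C$
$g = 14$ ($g = -3 + 17 = 14$)
$\left(K{\left(-1,U{\left(-2 \right)} \right)} + Z{\left(-5,4 \right)}\right) g = \left(2 \left(-9\right) + \left(5 - 5 + 4\right)\right) 14 = \left(-18 + 4\right) 14 = \left(-14\right) 14 = -196$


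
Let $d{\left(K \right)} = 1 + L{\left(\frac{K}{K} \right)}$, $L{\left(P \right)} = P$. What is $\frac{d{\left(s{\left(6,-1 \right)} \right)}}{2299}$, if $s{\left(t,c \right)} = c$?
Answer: $\frac{2}{2299} \approx 0.00086994$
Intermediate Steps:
$d{\left(K \right)} = 2$ ($d{\left(K \right)} = 1 + \frac{K}{K} = 1 + 1 = 2$)
$\frac{d{\left(s{\left(6,-1 \right)} \right)}}{2299} = \frac{1}{2299} \cdot 2 = \frac{2}{2299}$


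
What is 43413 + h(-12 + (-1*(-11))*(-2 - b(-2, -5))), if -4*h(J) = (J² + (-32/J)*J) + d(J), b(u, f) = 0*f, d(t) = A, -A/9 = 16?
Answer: 43168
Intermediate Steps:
A = -144 (A = -9*16 = -144)
d(t) = -144
b(u, f) = 0
h(J) = 44 - J²/4 (h(J) = -((J² + (-32/J)*J) - 144)/4 = -((J² - 32) - 144)/4 = -((-32 + J²) - 144)/4 = -(-176 + J²)/4 = 44 - J²/4)
43413 + h(-12 + (-1*(-11))*(-2 - b(-2, -5))) = 43413 + (44 - (-12 + (-1*(-11))*(-2 - 1*0))²/4) = 43413 + (44 - (-12 + 11*(-2 + 0))²/4) = 43413 + (44 - (-12 + 11*(-2))²/4) = 43413 + (44 - (-12 - 22)²/4) = 43413 + (44 - ¼*(-34)²) = 43413 + (44 - ¼*1156) = 43413 + (44 - 289) = 43413 - 245 = 43168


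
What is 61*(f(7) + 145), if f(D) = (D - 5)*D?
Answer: 9699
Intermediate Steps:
f(D) = D*(-5 + D) (f(D) = (-5 + D)*D = D*(-5 + D))
61*(f(7) + 145) = 61*(7*(-5 + 7) + 145) = 61*(7*2 + 145) = 61*(14 + 145) = 61*159 = 9699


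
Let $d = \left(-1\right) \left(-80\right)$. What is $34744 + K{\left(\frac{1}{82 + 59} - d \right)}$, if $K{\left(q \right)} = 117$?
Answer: $34861$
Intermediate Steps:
$d = 80$
$34744 + K{\left(\frac{1}{82 + 59} - d \right)} = 34744 + 117 = 34861$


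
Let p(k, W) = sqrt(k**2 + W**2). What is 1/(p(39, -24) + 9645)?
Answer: 3215/31007976 - sqrt(233)/31007976 ≈ 0.00010319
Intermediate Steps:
p(k, W) = sqrt(W**2 + k**2)
1/(p(39, -24) + 9645) = 1/(sqrt((-24)**2 + 39**2) + 9645) = 1/(sqrt(576 + 1521) + 9645) = 1/(sqrt(2097) + 9645) = 1/(3*sqrt(233) + 9645) = 1/(9645 + 3*sqrt(233))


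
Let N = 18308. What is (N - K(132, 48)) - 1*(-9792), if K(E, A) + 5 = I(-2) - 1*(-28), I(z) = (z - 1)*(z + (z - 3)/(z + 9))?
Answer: 196482/7 ≈ 28069.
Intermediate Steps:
I(z) = (-1 + z)*(z + (-3 + z)/(9 + z))
K(E, A) = 218/7 (K(E, A) = -5 + ((3 + (-2)³ - 13*(-2) + 9*(-2)²)/(9 - 2) - 1*(-28)) = -5 + ((3 - 8 + 26 + 9*4)/7 + 28) = -5 + ((3 - 8 + 26 + 36)/7 + 28) = -5 + ((⅐)*57 + 28) = -5 + (57/7 + 28) = -5 + 253/7 = 218/7)
(N - K(132, 48)) - 1*(-9792) = (18308 - 1*218/7) - 1*(-9792) = (18308 - 218/7) + 9792 = 127938/7 + 9792 = 196482/7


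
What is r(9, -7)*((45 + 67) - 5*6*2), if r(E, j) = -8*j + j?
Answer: 2548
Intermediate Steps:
r(E, j) = -7*j
r(9, -7)*((45 + 67) - 5*6*2) = (-7*(-7))*((45 + 67) - 5*6*2) = 49*(112 - 30*2) = 49*(112 - 60) = 49*52 = 2548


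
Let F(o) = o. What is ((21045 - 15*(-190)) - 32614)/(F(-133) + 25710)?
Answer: -8719/25577 ≈ -0.34089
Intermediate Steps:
((21045 - 15*(-190)) - 32614)/(F(-133) + 25710) = ((21045 - 15*(-190)) - 32614)/(-133 + 25710) = ((21045 - 1*(-2850)) - 32614)/25577 = ((21045 + 2850) - 32614)*(1/25577) = (23895 - 32614)*(1/25577) = -8719*1/25577 = -8719/25577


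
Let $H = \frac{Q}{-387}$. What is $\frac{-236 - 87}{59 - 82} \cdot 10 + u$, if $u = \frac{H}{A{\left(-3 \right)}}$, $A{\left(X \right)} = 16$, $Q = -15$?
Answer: $\frac{6666835}{47472} \approx 140.44$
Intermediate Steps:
$H = \frac{5}{129}$ ($H = - \frac{15}{-387} = \left(-15\right) \left(- \frac{1}{387}\right) = \frac{5}{129} \approx 0.03876$)
$u = \frac{5}{2064}$ ($u = \frac{5}{129 \cdot 16} = \frac{5}{129} \cdot \frac{1}{16} = \frac{5}{2064} \approx 0.0024225$)
$\frac{-236 - 87}{59 - 82} \cdot 10 + u = \frac{-236 - 87}{59 - 82} \cdot 10 + \frac{5}{2064} = - \frac{323}{-23} \cdot 10 + \frac{5}{2064} = \left(-323\right) \left(- \frac{1}{23}\right) 10 + \frac{5}{2064} = \frac{323}{23} \cdot 10 + \frac{5}{2064} = \frac{3230}{23} + \frac{5}{2064} = \frac{6666835}{47472}$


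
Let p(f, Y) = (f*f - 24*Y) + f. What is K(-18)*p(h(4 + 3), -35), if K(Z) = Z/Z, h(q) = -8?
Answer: 896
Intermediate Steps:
p(f, Y) = f + f² - 24*Y (p(f, Y) = (f² - 24*Y) + f = f + f² - 24*Y)
K(Z) = 1
K(-18)*p(h(4 + 3), -35) = 1*(-8 + (-8)² - 24*(-35)) = 1*(-8 + 64 + 840) = 1*896 = 896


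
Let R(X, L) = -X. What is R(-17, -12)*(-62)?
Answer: -1054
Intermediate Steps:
R(-17, -12)*(-62) = -1*(-17)*(-62) = 17*(-62) = -1054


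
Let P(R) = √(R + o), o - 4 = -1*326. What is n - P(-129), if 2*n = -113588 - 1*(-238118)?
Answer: 62265 - I*√451 ≈ 62265.0 - 21.237*I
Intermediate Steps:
o = -322 (o = 4 - 1*326 = 4 - 326 = -322)
P(R) = √(-322 + R) (P(R) = √(R - 322) = √(-322 + R))
n = 62265 (n = (-113588 - 1*(-238118))/2 = (-113588 + 238118)/2 = (½)*124530 = 62265)
n - P(-129) = 62265 - √(-322 - 129) = 62265 - √(-451) = 62265 - I*√451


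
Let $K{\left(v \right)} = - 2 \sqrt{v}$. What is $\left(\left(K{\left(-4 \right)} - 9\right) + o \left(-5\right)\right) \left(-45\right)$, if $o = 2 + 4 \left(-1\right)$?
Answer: $-45 + 180 i \approx -45.0 + 180.0 i$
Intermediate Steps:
$o = -2$ ($o = 2 - 4 = -2$)
$\left(\left(K{\left(-4 \right)} - 9\right) + o \left(-5\right)\right) \left(-45\right) = \left(\left(- 2 \sqrt{-4} - 9\right) - -10\right) \left(-45\right) = \left(\left(- 2 \cdot 2 i - 9\right) + 10\right) \left(-45\right) = \left(\left(- 4 i - 9\right) + 10\right) \left(-45\right) = \left(\left(-9 - 4 i\right) + 10\right) \left(-45\right) = \left(1 - 4 i\right) \left(-45\right) = -45 + 180 i$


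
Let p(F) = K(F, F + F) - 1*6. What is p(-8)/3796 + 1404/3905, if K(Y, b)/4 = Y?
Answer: 2590597/7411690 ≈ 0.34953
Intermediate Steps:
K(Y, b) = 4*Y
p(F) = -6 + 4*F (p(F) = 4*F - 1*6 = 4*F - 6 = -6 + 4*F)
p(-8)/3796 + 1404/3905 = (-6 + 4*(-8))/3796 + 1404/3905 = (-6 - 32)*(1/3796) + 1404*(1/3905) = -38*1/3796 + 1404/3905 = -19/1898 + 1404/3905 = 2590597/7411690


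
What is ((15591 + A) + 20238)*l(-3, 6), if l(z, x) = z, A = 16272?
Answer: -156303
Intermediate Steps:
((15591 + A) + 20238)*l(-3, 6) = ((15591 + 16272) + 20238)*(-3) = (31863 + 20238)*(-3) = 52101*(-3) = -156303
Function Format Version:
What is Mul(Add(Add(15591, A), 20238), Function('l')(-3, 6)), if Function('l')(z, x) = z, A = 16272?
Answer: -156303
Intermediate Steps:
Mul(Add(Add(15591, A), 20238), Function('l')(-3, 6)) = Mul(Add(Add(15591, 16272), 20238), -3) = Mul(Add(31863, 20238), -3) = Mul(52101, -3) = -156303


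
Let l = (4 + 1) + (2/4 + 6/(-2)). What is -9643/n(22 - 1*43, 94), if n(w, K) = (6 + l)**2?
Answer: -38572/289 ≈ -133.47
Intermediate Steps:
l = 5/2 (l = 5 + (2*(1/4) + 6*(-1/2)) = 5 + (1/2 - 3) = 5 - 5/2 = 5/2 ≈ 2.5000)
n(w, K) = 289/4 (n(w, K) = (6 + 5/2)**2 = (17/2)**2 = 289/4)
-9643/n(22 - 1*43, 94) = -9643/289/4 = -9643*4/289 = -38572/289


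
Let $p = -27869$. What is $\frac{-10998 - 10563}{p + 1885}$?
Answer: $\frac{21561}{25984} \approx 0.82978$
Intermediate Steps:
$\frac{-10998 - 10563}{p + 1885} = \frac{-10998 - 10563}{-27869 + 1885} = - \frac{21561}{-25984} = \left(-21561\right) \left(- \frac{1}{25984}\right) = \frac{21561}{25984}$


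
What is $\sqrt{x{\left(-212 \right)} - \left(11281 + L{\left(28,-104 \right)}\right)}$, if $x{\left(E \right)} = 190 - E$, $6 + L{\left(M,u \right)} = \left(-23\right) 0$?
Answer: $i \sqrt{10873} \approx 104.27 i$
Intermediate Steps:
$L{\left(M,u \right)} = -6$ ($L{\left(M,u \right)} = -6 - 0 = -6 + 0 = -6$)
$\sqrt{x{\left(-212 \right)} - \left(11281 + L{\left(28,-104 \right)}\right)} = \sqrt{\left(190 - -212\right) - 11275} = \sqrt{\left(190 + 212\right) + \left(-11281 + 6\right)} = \sqrt{402 - 11275} = \sqrt{-10873} = i \sqrt{10873}$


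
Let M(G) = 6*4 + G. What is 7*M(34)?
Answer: 406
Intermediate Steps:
M(G) = 24 + G
7*M(34) = 7*(24 + 34) = 7*58 = 406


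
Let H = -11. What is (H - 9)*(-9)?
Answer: 180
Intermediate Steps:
(H - 9)*(-9) = (-11 - 9)*(-9) = -20*(-9) = 180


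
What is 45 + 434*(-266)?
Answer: -115399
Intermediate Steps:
45 + 434*(-266) = 45 - 115444 = -115399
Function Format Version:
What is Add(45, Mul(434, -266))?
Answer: -115399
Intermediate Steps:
Add(45, Mul(434, -266)) = Add(45, -115444) = -115399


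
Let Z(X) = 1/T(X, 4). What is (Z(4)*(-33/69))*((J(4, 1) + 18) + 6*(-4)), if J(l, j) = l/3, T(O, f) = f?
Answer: 77/138 ≈ 0.55797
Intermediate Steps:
J(l, j) = l/3 (J(l, j) = l*(⅓) = l/3)
Z(X) = ¼ (Z(X) = 1/4 = ¼)
(Z(4)*(-33/69))*((J(4, 1) + 18) + 6*(-4)) = ((-33/69)/4)*(((⅓)*4 + 18) + 6*(-4)) = ((-33*1/69)/4)*((4/3 + 18) - 24) = ((¼)*(-11/23))*(58/3 - 24) = -11/92*(-14/3) = 77/138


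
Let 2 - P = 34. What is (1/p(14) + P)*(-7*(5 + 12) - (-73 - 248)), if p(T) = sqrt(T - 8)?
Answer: -6464 + 101*sqrt(6)/3 ≈ -6381.5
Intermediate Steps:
P = -32 (P = 2 - 1*34 = 2 - 34 = -32)
p(T) = sqrt(-8 + T)
(1/p(14) + P)*(-7*(5 + 12) - (-73 - 248)) = (1/(sqrt(-8 + 14)) - 32)*(-7*(5 + 12) - (-73 - 248)) = (1/(sqrt(6)) - 32)*(-7*17 - 1*(-321)) = (sqrt(6)/6 - 32)*(-119 + 321) = (-32 + sqrt(6)/6)*202 = -6464 + 101*sqrt(6)/3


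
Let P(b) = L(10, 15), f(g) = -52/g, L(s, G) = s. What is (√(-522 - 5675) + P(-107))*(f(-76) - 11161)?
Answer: -2120460/19 - 212046*I*√6197/19 ≈ -1.116e+5 - 8.7855e+5*I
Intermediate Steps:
P(b) = 10
(√(-522 - 5675) + P(-107))*(f(-76) - 11161) = (√(-522 - 5675) + 10)*(-52/(-76) - 11161) = (√(-6197) + 10)*(-52*(-1/76) - 11161) = (I*√6197 + 10)*(13/19 - 11161) = (10 + I*√6197)*(-212046/19) = -2120460/19 - 212046*I*√6197/19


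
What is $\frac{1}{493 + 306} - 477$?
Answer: $- \frac{381122}{799} \approx -477.0$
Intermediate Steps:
$\frac{1}{493 + 306} - 477 = \frac{1}{799} - 477 = - \frac{381122}{799}$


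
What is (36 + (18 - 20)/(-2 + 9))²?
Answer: 62500/49 ≈ 1275.5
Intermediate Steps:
(36 + (18 - 20)/(-2 + 9))² = (36 - 2/7)² = (250/7)² = 62500/49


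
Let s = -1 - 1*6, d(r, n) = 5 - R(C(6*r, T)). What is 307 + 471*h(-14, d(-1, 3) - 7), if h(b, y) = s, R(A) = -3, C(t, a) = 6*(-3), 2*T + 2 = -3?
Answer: -2990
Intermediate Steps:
T = -5/2 (T = -1 + (1/2)*(-3) = -1 - 3/2 = -5/2 ≈ -2.5000)
C(t, a) = -18
d(r, n) = 8 (d(r, n) = 5 - 1*(-3) = 5 + 3 = 8)
s = -7 (s = -1 - 6 = -7)
h(b, y) = -7
307 + 471*h(-14, d(-1, 3) - 7) = 307 + 471*(-7) = 307 - 3297 = -2990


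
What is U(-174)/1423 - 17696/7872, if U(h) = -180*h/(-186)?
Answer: -25678609/10851798 ≈ -2.3663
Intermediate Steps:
U(h) = 30*h/31 (U(h) = -180*h*(-1/186) = 30*h/31)
U(-174)/1423 - 17696/7872 = ((30/31)*(-174))/1423 - 17696/7872 = -5220/31*1/1423 - 17696*1/7872 = -5220/44113 - 553/246 = -25678609/10851798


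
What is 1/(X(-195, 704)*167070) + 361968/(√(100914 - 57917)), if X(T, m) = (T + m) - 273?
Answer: 1/39428520 + 361968*√42997/42997 ≈ 1745.6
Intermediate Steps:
X(T, m) = -273 + T + m
1/(X(-195, 704)*167070) + 361968/(√(100914 - 57917)) = 1/(-273 - 195 + 704*167070) + 361968/(√(100914 - 57917)) = (1/167070)/236 + 361968/(√42997) = (1/236)*(1/167070) + 361968*(√42997/42997) = 1/39428520 + 361968*√42997/42997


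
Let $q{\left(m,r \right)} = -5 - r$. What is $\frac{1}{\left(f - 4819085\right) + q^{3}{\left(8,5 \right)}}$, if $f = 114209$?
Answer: $- \frac{1}{4705876} \approx -2.125 \cdot 10^{-7}$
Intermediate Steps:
$\frac{1}{\left(f - 4819085\right) + q^{3}{\left(8,5 \right)}} = \frac{1}{\left(114209 - 4819085\right) + \left(-5 - 5\right)^{3}} = \frac{1}{-4704876 + \left(-5 - 5\right)^{3}} = \frac{1}{-4704876 + \left(-10\right)^{3}} = \frac{1}{-4704876 - 1000} = \frac{1}{-4705876} = - \frac{1}{4705876}$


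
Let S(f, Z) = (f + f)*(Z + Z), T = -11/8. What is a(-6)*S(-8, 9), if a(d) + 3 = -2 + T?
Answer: 1836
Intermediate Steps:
T = -11/8 (T = -11*⅛ = -11/8 ≈ -1.3750)
S(f, Z) = 4*Z*f (S(f, Z) = (2*f)*(2*Z) = 4*Z*f)
a(d) = -51/8 (a(d) = -3 + (-2 - 11/8) = -3 - 27/8 = -51/8)
a(-6)*S(-8, 9) = -51*9*(-8)/2 = -51/8*(-288) = 1836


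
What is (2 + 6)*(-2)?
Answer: -16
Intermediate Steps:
(2 + 6)*(-2) = 8*(-2) = -16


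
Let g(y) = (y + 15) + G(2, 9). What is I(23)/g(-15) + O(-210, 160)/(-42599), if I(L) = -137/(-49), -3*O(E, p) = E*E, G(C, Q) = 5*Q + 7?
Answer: 43291663/108542252 ≈ 0.39885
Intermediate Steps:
G(C, Q) = 7 + 5*Q
O(E, p) = -E²/3 (O(E, p) = -E*E/3 = -E²/3)
I(L) = 137/49 (I(L) = -137*(-1/49) = 137/49)
g(y) = 67 + y (g(y) = (y + 15) + (7 + 5*9) = (15 + y) + (7 + 45) = (15 + y) + 52 = 67 + y)
I(23)/g(-15) + O(-210, 160)/(-42599) = 137/(49*(67 - 15)) - ⅓*(-210)²/(-42599) = (137/49)/52 - ⅓*44100*(-1/42599) = (137/49)*(1/52) - 14700*(-1/42599) = 137/2548 + 14700/42599 = 43291663/108542252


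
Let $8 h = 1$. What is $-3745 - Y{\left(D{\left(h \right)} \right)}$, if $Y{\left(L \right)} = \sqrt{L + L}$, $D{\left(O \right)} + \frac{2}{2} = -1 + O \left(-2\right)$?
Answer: $-3745 - \frac{3 i \sqrt{2}}{2} \approx -3745.0 - 2.1213 i$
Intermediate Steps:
$h = \frac{1}{8}$ ($h = \frac{1}{8} \cdot 1 = \frac{1}{8} \approx 0.125$)
$D{\left(O \right)} = -2 - 2 O$ ($D{\left(O \right)} = -1 + \left(-1 + O \left(-2\right)\right) = -1 - \left(1 + 2 O\right) = -2 - 2 O$)
$Y{\left(L \right)} = \sqrt{2} \sqrt{L}$ ($Y{\left(L \right)} = \sqrt{2 L} = \sqrt{2} \sqrt{L}$)
$-3745 - Y{\left(D{\left(h \right)} \right)} = -3745 - \sqrt{2} \sqrt{-2 - \frac{1}{4}} = -3745 - \sqrt{2} \sqrt{- \frac{9}{4}} = -3745 - \sqrt{2} \frac{3 i}{2} = -3745 - \frac{3 i \sqrt{2}}{2}$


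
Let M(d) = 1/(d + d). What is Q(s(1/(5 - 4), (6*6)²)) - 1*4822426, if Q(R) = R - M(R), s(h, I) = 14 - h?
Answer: -125382739/26 ≈ -4.8224e+6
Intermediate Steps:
M(d) = 1/(2*d)
Q(R) = R - 1/(2*R)
Q(s(1/(5 - 4), (6*6)²)) - 1*4822426 = ((14 - 1/(5 - 4)) - 1/(2*(14 - 1/(5 - 4)))) - 1*4822426 = ((14 - 1/1) - 1/(2*(14 - 1/1))) - 4822426 = ((14 - 1*1) - 1/(2*(14 - 1*1))) - 4822426 = ((14 - 1) - 1/(2*(14 - 1))) - 4822426 = (13 - ½/13) - 4822426 = (13 - ½*1/13) - 4822426 = (13 - 1/26) - 4822426 = 337/26 - 4822426 = -125382739/26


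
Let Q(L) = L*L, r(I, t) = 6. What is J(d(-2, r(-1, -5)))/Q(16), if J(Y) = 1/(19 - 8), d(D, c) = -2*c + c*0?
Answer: 1/2816 ≈ 0.00035511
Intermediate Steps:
d(D, c) = -2*c (d(D, c) = -2*c + 0 = -2*c)
J(Y) = 1/11
Q(L) = L**2
J(d(-2, r(-1, -5)))/Q(16) = 1/(11*(16**2)) = (1/11)/256 = (1/11)*(1/256) = 1/2816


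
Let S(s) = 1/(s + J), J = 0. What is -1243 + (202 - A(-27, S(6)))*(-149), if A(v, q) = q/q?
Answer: -31192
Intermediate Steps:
S(s) = 1/s (S(s) = 1/(s + 0) = 1/s)
A(v, q) = 1
-1243 + (202 - A(-27, S(6)))*(-149) = -1243 + (202 - 1*1)*(-149) = -1243 + (202 - 1)*(-149) = -1243 + 201*(-149) = -1243 - 29949 = -31192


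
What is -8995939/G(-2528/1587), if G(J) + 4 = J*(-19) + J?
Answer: -4758851731/13052 ≈ -3.6461e+5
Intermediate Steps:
G(J) = -4 - 18*J (G(J) = -4 + (J*(-19) + J) = -4 + (-19*J + J) = -4 - 18*J)
-8995939/G(-2528/1587) = -8995939/(-4 - (-45504)/1587) = -8995939/(-4 - 18*(-2528/1587)) = -8995939/(-4 + 15168/529) = -8995939/13052/529 = -8995939*529/13052 = -4758851731/13052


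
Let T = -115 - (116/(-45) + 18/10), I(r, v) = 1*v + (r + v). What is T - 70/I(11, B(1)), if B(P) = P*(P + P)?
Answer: -1070/9 ≈ -118.89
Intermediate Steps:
B(P) = 2*P**2 (B(P) = P*(2*P) = 2*P**2)
I(r, v) = r + 2*v (I(r, v) = v + (r + v) = r + 2*v)
T = -1028/9 (T = -115 - (116*(-1/45) + 18*(1/10)) = -115 - (-116/45 + 9/5) = -115 - 1*(-7/9) = -115 + 7/9 = -1028/9 ≈ -114.22)
T - 70/I(11, B(1)) = -1028/9 - 70/(11 + 2*(2*1**2)) = -1028/9 - 70/(11 + 2*(2*1)) = -1028/9 - 70/(11 + 2*2) = -1028/9 - 70/(11 + 4) = -1028/9 - 70/15 = -1028/9 - 1*14/3 = -1028/9 - 14/3 = -1070/9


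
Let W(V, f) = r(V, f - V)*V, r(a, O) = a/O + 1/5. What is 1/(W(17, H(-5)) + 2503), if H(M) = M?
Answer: 110/274259 ≈ 0.00040108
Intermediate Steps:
r(a, O) = ⅕ + a/O (r(a, O) = a/O + 1*(⅕) = a/O + ⅕ = ⅕ + a/O)
W(V, f) = V*(f/5 + 4*V/5)/(f - V) (W(V, f) = ((V + (f - V)/5)/(f - V))*V = ((V + (-V/5 + f/5))/(f - V))*V = ((f/5 + 4*V/5)/(f - V))*V = V*(f/5 + 4*V/5)/(f - V))
1/(W(17, H(-5)) + 2503) = 1/((⅕)*17*(-5 + 4*17)/(-5 - 1*17) + 2503) = 1/((⅕)*17*(-5 + 68)/(-5 - 17) + 2503) = 1/((⅕)*17*63/(-22) + 2503) = 1/((⅕)*17*(-1/22)*63 + 2503) = 1/(-1071/110 + 2503) = 1/(274259/110) = 110/274259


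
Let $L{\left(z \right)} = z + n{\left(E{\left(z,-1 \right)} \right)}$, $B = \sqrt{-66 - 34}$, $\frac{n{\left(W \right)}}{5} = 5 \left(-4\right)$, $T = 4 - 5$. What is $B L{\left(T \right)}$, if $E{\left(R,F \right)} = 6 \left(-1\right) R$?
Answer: $- 1010 i \approx - 1010.0 i$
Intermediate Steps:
$E{\left(R,F \right)} = - 6 R$
$T = -1$ ($T = 4 - 5 = -1$)
$n{\left(W \right)} = -100$ ($n{\left(W \right)} = 5 \cdot 5 \left(-4\right) = 5 \left(-20\right) = -100$)
$B = 10 i$ ($B = \sqrt{-100} = 10 i \approx 10.0 i$)
$L{\left(z \right)} = -100 + z$ ($L{\left(z \right)} = z - 100 = -100 + z$)
$B L{\left(T \right)} = 10 i \left(-100 - 1\right) = 10 i \left(-101\right) = - 1010 i$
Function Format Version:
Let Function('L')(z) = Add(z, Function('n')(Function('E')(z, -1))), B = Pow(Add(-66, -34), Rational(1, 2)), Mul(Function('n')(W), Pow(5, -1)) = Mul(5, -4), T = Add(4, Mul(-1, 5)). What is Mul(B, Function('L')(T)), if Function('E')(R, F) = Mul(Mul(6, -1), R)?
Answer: Mul(-1010, I) ≈ Mul(-1010.0, I)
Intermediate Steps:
Function('E')(R, F) = Mul(-6, R)
T = -1 (T = Add(4, -5) = -1)
Function('n')(W) = -100 (Function('n')(W) = Mul(5, Mul(5, -4)) = Mul(5, -20) = -100)
B = Mul(10, I) (B = Pow(-100, Rational(1, 2)) = Mul(10, I) ≈ Mul(10.000, I))
Function('L')(z) = Add(-100, z) (Function('L')(z) = Add(z, -100) = Add(-100, z))
Mul(B, Function('L')(T)) = Mul(Mul(10, I), Add(-100, -1)) = Mul(Mul(10, I), -101) = Mul(-1010, I)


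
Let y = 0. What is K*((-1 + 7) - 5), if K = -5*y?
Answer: 0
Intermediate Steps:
K = 0 (K = -5*0 = 0)
K*((-1 + 7) - 5) = 0*((-1 + 7) - 5) = 0*(6 - 5) = 0*1 = 0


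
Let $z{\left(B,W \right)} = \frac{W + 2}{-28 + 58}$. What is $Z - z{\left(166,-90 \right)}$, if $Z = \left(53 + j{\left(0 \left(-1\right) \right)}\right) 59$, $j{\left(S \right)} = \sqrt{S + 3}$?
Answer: $\frac{46949}{15} + 59 \sqrt{3} \approx 3232.1$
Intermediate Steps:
$j{\left(S \right)} = \sqrt{3 + S}$
$Z = 3127 + 59 \sqrt{3}$ ($Z = \left(53 + \sqrt{3 + 0 \left(-1\right)}\right) 59 = \left(53 + \sqrt{3 + 0}\right) 59 = \left(53 + \sqrt{3}\right) 59 = 3127 + 59 \sqrt{3} \approx 3229.2$)
$z{\left(B,W \right)} = \frac{1}{15} + \frac{W}{30}$ ($z{\left(B,W \right)} = \frac{2 + W}{30} = \left(2 + W\right) \frac{1}{30} = \frac{1}{15} + \frac{W}{30}$)
$Z - z{\left(166,-90 \right)} = \left(3127 + 59 \sqrt{3}\right) - \left(\frac{1}{15} + \frac{1}{30} \left(-90\right)\right) = \left(3127 + 59 \sqrt{3}\right) - \left(\frac{1}{15} - 3\right) = \left(3127 + 59 \sqrt{3}\right) - - \frac{44}{15} = \left(3127 + 59 \sqrt{3}\right) + \frac{44}{15} = \frac{46949}{15} + 59 \sqrt{3}$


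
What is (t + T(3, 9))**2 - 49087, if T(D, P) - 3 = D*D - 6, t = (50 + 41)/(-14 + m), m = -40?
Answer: -143083403/2916 ≈ -49068.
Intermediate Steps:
t = -91/54 (t = (50 + 41)/(-14 - 40) = 91/(-54) = 91*(-1/54) = -91/54 ≈ -1.6852)
T(D, P) = -3 + D**2 (T(D, P) = 3 + (D*D - 6) = 3 + (D**2 - 6) = 3 + (-6 + D**2) = -3 + D**2)
(t + T(3, 9))**2 - 49087 = (-91/54 + (-3 + 3**2))**2 - 49087 = (-91/54 + (-3 + 9))**2 - 49087 = (-91/54 + 6)**2 - 49087 = (233/54)**2 - 49087 = 54289/2916 - 49087 = -143083403/2916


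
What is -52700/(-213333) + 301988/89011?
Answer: 4065581512/1116999039 ≈ 3.6397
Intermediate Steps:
-52700/(-213333) + 301988/89011 = -52700*(-1/213333) + 301988*(1/89011) = 3100/12549 + 301988/89011 = 4065581512/1116999039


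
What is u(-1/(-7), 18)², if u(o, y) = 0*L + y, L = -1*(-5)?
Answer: 324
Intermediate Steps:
L = 5
u(o, y) = y (u(o, y) = 0*5 + y = 0 + y = y)
u(-1/(-7), 18)² = 18² = 324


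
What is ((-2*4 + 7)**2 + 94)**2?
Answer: 9025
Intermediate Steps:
((-2*4 + 7)**2 + 94)**2 = ((-8 + 7)**2 + 94)**2 = ((-1)**2 + 94)**2 = (1 + 94)**2 = 95**2 = 9025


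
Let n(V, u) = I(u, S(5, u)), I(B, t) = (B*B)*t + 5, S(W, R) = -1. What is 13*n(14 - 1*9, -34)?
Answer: -14963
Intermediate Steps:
I(B, t) = 5 + t*B² (I(B, t) = B²*t + 5 = t*B² + 5 = 5 + t*B²)
n(V, u) = 5 - u²
13*n(14 - 1*9, -34) = 13*(5 - 1*(-34)²) = 13*(5 - 1*1156) = 13*(5 - 1156) = 13*(-1151) = -14963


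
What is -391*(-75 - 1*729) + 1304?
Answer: 315668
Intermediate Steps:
-391*(-75 - 1*729) + 1304 = -391*(-75 - 729) + 1304 = -391*(-804) + 1304 = 314364 + 1304 = 315668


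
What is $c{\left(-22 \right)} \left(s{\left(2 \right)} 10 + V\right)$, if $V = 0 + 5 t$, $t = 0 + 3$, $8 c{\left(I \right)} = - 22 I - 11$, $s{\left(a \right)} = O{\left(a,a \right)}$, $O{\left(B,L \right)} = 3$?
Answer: $\frac{21285}{8} \approx 2660.6$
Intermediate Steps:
$s{\left(a \right)} = 3$
$c{\left(I \right)} = - \frac{11}{8} - \frac{11 I}{4}$ ($c{\left(I \right)} = \frac{- 22 I - 11}{8} = \frac{-11 - 22 I}{8} = - \frac{11}{8} - \frac{11 I}{4}$)
$t = 3$
$V = 15$ ($V = 0 + 5 \cdot 3 = 0 + 15 = 15$)
$c{\left(-22 \right)} \left(s{\left(2 \right)} 10 + V\right) = \left(- \frac{11}{8} - - \frac{121}{2}\right) \left(3 \cdot 10 + 15\right) = \left(- \frac{11}{8} + \frac{121}{2}\right) \left(30 + 15\right) = \frac{473}{8} \cdot 45 = \frac{21285}{8}$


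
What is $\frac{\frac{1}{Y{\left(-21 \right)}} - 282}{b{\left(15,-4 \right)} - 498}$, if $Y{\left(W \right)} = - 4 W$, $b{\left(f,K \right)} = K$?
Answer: $\frac{23687}{42168} \approx 0.56173$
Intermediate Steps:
$\frac{\frac{1}{Y{\left(-21 \right)}} - 282}{b{\left(15,-4 \right)} - 498} = \frac{\frac{1}{\left(-4\right) \left(-21\right)} - 282}{-4 - 498} = \frac{\frac{1}{84} - 282}{-502} = \left(\frac{1}{84} - 282\right) \left(- \frac{1}{502}\right) = \left(- \frac{23687}{84}\right) \left(- \frac{1}{502}\right) = \frac{23687}{42168}$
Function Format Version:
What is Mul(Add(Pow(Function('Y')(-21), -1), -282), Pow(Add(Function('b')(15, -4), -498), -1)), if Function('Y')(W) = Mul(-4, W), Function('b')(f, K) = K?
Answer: Rational(23687, 42168) ≈ 0.56173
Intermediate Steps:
Mul(Add(Pow(Function('Y')(-21), -1), -282), Pow(Add(Function('b')(15, -4), -498), -1)) = Mul(Add(Pow(Mul(-4, -21), -1), -282), Pow(Add(-4, -498), -1)) = Mul(Add(Pow(84, -1), -282), Pow(-502, -1)) = Mul(Add(Rational(1, 84), -282), Rational(-1, 502)) = Mul(Rational(-23687, 84), Rational(-1, 502)) = Rational(23687, 42168)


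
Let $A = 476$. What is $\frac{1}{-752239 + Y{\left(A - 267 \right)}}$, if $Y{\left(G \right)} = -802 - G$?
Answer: $- \frac{1}{753250} \approx -1.3276 \cdot 10^{-6}$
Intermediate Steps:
$\frac{1}{-752239 + Y{\left(A - 267 \right)}} = \frac{1}{-752239 - \left(1278 - 267\right)} = \frac{1}{-752239 - 1011} = \frac{1}{-753250} = - \frac{1}{753250}$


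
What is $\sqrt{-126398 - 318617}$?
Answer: $i \sqrt{445015} \approx 667.09 i$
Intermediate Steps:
$\sqrt{-126398 - 318617} = \sqrt{-445015} = i \sqrt{445015}$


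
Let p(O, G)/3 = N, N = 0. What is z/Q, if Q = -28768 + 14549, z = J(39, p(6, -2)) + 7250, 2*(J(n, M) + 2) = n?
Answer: -14535/28438 ≈ -0.51111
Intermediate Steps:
p(O, G) = 0 (p(O, G) = 3*0 = 0)
J(n, M) = -2 + n/2
z = 14535/2 (z = (-2 + (1/2)*39) + 7250 = (-2 + 39/2) + 7250 = 35/2 + 7250 = 14535/2 ≈ 7267.5)
Q = -14219
z/Q = (14535/2)/(-14219) = (14535/2)*(-1/14219) = -14535/28438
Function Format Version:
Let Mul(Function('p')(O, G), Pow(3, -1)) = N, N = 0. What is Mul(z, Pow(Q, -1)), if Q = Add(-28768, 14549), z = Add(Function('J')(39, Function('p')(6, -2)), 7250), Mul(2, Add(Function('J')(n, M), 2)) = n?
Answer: Rational(-14535, 28438) ≈ -0.51111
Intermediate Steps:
Function('p')(O, G) = 0 (Function('p')(O, G) = Mul(3, 0) = 0)
Function('J')(n, M) = Add(-2, Mul(Rational(1, 2), n))
z = Rational(14535, 2) (z = Add(Add(-2, Mul(Rational(1, 2), 39)), 7250) = Add(Add(-2, Rational(39, 2)), 7250) = Add(Rational(35, 2), 7250) = Rational(14535, 2) ≈ 7267.5)
Q = -14219
Mul(z, Pow(Q, -1)) = Mul(Rational(14535, 2), Pow(-14219, -1)) = Mul(Rational(14535, 2), Rational(-1, 14219)) = Rational(-14535, 28438)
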